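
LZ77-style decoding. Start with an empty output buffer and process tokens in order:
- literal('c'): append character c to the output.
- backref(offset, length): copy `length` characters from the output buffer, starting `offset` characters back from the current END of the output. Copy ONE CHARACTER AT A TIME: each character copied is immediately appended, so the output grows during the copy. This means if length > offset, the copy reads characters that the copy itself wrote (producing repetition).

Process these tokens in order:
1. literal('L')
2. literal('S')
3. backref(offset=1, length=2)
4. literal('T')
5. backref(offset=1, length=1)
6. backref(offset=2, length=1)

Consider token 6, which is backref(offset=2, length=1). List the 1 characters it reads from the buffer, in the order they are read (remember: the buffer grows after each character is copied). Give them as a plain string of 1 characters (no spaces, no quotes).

Token 1: literal('L'). Output: "L"
Token 2: literal('S'). Output: "LS"
Token 3: backref(off=1, len=2) (overlapping!). Copied 'SS' from pos 1. Output: "LSSS"
Token 4: literal('T'). Output: "LSSST"
Token 5: backref(off=1, len=1). Copied 'T' from pos 4. Output: "LSSSTT"
Token 6: backref(off=2, len=1). Buffer before: "LSSSTT" (len 6)
  byte 1: read out[4]='T', append. Buffer now: "LSSSTTT"

Answer: T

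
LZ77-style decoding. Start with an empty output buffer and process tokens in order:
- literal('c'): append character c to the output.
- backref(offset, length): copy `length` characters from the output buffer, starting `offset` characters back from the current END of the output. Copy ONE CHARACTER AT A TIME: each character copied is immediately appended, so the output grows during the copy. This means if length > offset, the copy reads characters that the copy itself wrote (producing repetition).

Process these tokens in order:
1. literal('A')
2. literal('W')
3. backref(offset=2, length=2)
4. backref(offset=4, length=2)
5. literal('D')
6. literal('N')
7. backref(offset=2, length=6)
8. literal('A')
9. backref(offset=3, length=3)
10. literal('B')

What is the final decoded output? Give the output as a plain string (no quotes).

Answer: AWAWAWDNDNDNDNADNAB

Derivation:
Token 1: literal('A'). Output: "A"
Token 2: literal('W'). Output: "AW"
Token 3: backref(off=2, len=2). Copied 'AW' from pos 0. Output: "AWAW"
Token 4: backref(off=4, len=2). Copied 'AW' from pos 0. Output: "AWAWAW"
Token 5: literal('D'). Output: "AWAWAWD"
Token 6: literal('N'). Output: "AWAWAWDN"
Token 7: backref(off=2, len=6) (overlapping!). Copied 'DNDNDN' from pos 6. Output: "AWAWAWDNDNDNDN"
Token 8: literal('A'). Output: "AWAWAWDNDNDNDNA"
Token 9: backref(off=3, len=3). Copied 'DNA' from pos 12. Output: "AWAWAWDNDNDNDNADNA"
Token 10: literal('B'). Output: "AWAWAWDNDNDNDNADNAB"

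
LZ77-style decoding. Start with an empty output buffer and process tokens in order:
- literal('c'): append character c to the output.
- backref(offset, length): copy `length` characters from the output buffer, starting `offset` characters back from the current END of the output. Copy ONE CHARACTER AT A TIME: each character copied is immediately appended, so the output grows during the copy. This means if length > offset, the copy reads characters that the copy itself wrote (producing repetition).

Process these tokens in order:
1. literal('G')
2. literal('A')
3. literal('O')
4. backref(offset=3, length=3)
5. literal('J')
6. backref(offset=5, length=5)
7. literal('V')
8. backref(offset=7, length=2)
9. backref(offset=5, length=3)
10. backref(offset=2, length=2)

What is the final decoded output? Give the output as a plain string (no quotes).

Answer: GAOGAOJOGAOJVJOOJVJV

Derivation:
Token 1: literal('G'). Output: "G"
Token 2: literal('A'). Output: "GA"
Token 3: literal('O'). Output: "GAO"
Token 4: backref(off=3, len=3). Copied 'GAO' from pos 0. Output: "GAOGAO"
Token 5: literal('J'). Output: "GAOGAOJ"
Token 6: backref(off=5, len=5). Copied 'OGAOJ' from pos 2. Output: "GAOGAOJOGAOJ"
Token 7: literal('V'). Output: "GAOGAOJOGAOJV"
Token 8: backref(off=7, len=2). Copied 'JO' from pos 6. Output: "GAOGAOJOGAOJVJO"
Token 9: backref(off=5, len=3). Copied 'OJV' from pos 10. Output: "GAOGAOJOGAOJVJOOJV"
Token 10: backref(off=2, len=2). Copied 'JV' from pos 16. Output: "GAOGAOJOGAOJVJOOJVJV"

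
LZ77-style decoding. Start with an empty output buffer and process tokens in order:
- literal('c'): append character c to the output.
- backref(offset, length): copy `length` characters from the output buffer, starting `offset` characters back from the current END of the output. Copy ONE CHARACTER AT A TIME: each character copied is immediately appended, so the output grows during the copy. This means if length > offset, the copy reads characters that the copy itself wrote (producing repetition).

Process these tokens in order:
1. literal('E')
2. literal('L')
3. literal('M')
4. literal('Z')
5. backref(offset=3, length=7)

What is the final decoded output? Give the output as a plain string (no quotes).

Answer: ELMZLMZLMZL

Derivation:
Token 1: literal('E'). Output: "E"
Token 2: literal('L'). Output: "EL"
Token 3: literal('M'). Output: "ELM"
Token 4: literal('Z'). Output: "ELMZ"
Token 5: backref(off=3, len=7) (overlapping!). Copied 'LMZLMZL' from pos 1. Output: "ELMZLMZLMZL"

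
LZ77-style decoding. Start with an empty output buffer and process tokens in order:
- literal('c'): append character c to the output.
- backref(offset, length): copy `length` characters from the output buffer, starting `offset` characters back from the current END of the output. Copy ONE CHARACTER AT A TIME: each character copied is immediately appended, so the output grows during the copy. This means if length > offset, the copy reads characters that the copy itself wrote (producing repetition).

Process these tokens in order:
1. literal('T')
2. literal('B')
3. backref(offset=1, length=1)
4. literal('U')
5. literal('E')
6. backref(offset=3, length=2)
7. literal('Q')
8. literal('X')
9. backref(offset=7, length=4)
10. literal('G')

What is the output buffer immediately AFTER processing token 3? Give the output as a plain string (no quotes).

Token 1: literal('T'). Output: "T"
Token 2: literal('B'). Output: "TB"
Token 3: backref(off=1, len=1). Copied 'B' from pos 1. Output: "TBB"

Answer: TBB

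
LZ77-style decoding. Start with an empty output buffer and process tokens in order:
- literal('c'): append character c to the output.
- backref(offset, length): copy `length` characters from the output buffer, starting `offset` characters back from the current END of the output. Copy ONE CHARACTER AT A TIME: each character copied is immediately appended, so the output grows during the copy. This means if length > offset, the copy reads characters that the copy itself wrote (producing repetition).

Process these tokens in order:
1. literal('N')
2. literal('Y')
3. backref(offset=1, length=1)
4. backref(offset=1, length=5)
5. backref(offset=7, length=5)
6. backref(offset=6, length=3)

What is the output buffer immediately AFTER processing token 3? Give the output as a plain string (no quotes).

Token 1: literal('N'). Output: "N"
Token 2: literal('Y'). Output: "NY"
Token 3: backref(off=1, len=1). Copied 'Y' from pos 1. Output: "NYY"

Answer: NYY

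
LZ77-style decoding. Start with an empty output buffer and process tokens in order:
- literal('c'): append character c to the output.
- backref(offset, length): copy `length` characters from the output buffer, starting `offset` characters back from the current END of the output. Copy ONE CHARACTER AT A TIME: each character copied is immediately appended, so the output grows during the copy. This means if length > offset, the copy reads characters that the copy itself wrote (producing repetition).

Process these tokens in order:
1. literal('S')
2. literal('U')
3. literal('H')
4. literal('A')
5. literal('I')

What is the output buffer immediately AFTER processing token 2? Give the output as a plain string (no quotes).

Token 1: literal('S'). Output: "S"
Token 2: literal('U'). Output: "SU"

Answer: SU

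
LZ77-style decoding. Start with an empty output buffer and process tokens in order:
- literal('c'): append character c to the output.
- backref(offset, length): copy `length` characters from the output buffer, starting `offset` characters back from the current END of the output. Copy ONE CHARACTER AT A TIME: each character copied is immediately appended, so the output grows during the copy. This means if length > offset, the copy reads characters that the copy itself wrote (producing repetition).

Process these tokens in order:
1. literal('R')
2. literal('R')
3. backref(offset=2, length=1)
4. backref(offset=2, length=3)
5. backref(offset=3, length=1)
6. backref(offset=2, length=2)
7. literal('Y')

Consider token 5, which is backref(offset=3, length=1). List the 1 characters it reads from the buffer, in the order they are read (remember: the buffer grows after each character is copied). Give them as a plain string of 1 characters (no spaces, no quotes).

Token 1: literal('R'). Output: "R"
Token 2: literal('R'). Output: "RR"
Token 3: backref(off=2, len=1). Copied 'R' from pos 0. Output: "RRR"
Token 4: backref(off=2, len=3) (overlapping!). Copied 'RRR' from pos 1. Output: "RRRRRR"
Token 5: backref(off=3, len=1). Buffer before: "RRRRRR" (len 6)
  byte 1: read out[3]='R', append. Buffer now: "RRRRRRR"

Answer: R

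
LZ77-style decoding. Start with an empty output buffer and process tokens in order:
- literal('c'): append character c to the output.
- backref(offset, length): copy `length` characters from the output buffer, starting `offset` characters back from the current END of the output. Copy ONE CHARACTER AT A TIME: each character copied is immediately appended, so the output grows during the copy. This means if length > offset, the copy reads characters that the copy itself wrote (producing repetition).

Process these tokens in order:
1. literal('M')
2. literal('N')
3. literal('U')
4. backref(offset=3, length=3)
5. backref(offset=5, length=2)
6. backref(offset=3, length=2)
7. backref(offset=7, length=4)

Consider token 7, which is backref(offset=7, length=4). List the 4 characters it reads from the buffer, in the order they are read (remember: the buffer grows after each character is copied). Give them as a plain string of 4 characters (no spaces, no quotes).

Token 1: literal('M'). Output: "M"
Token 2: literal('N'). Output: "MN"
Token 3: literal('U'). Output: "MNU"
Token 4: backref(off=3, len=3). Copied 'MNU' from pos 0. Output: "MNUMNU"
Token 5: backref(off=5, len=2). Copied 'NU' from pos 1. Output: "MNUMNUNU"
Token 6: backref(off=3, len=2). Copied 'UN' from pos 5. Output: "MNUMNUNUUN"
Token 7: backref(off=7, len=4). Buffer before: "MNUMNUNUUN" (len 10)
  byte 1: read out[3]='M', append. Buffer now: "MNUMNUNUUNM"
  byte 2: read out[4]='N', append. Buffer now: "MNUMNUNUUNMN"
  byte 3: read out[5]='U', append. Buffer now: "MNUMNUNUUNMNU"
  byte 4: read out[6]='N', append. Buffer now: "MNUMNUNUUNMNUN"

Answer: MNUN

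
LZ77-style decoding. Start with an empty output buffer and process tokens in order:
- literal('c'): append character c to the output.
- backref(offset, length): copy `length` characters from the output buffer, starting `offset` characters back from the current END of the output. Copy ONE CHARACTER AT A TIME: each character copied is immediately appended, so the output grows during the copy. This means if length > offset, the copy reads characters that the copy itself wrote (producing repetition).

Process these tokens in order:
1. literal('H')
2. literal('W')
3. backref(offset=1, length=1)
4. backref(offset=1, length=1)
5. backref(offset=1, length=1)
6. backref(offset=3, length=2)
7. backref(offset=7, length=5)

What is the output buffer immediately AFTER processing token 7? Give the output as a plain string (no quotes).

Answer: HWWWWWWHWWWW

Derivation:
Token 1: literal('H'). Output: "H"
Token 2: literal('W'). Output: "HW"
Token 3: backref(off=1, len=1). Copied 'W' from pos 1. Output: "HWW"
Token 4: backref(off=1, len=1). Copied 'W' from pos 2. Output: "HWWW"
Token 5: backref(off=1, len=1). Copied 'W' from pos 3. Output: "HWWWW"
Token 6: backref(off=3, len=2). Copied 'WW' from pos 2. Output: "HWWWWWW"
Token 7: backref(off=7, len=5). Copied 'HWWWW' from pos 0. Output: "HWWWWWWHWWWW"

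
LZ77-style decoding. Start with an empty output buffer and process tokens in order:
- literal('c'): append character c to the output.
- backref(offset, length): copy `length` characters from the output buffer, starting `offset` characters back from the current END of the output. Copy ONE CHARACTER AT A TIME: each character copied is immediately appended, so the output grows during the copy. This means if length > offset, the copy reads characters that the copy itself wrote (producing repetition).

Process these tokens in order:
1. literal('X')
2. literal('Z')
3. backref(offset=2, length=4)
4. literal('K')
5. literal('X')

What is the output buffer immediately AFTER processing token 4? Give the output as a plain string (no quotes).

Answer: XZXZXZK

Derivation:
Token 1: literal('X'). Output: "X"
Token 2: literal('Z'). Output: "XZ"
Token 3: backref(off=2, len=4) (overlapping!). Copied 'XZXZ' from pos 0. Output: "XZXZXZ"
Token 4: literal('K'). Output: "XZXZXZK"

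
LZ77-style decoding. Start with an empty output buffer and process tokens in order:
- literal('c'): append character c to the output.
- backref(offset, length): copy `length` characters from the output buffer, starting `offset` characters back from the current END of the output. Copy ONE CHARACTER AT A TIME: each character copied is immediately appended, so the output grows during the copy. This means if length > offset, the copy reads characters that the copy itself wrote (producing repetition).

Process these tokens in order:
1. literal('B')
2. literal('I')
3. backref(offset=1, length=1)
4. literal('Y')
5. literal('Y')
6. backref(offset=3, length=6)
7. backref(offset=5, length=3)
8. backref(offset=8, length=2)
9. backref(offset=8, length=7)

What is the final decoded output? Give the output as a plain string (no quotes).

Answer: BIIYYIYYIYYYYIYYIYYYYIY

Derivation:
Token 1: literal('B'). Output: "B"
Token 2: literal('I'). Output: "BI"
Token 3: backref(off=1, len=1). Copied 'I' from pos 1. Output: "BII"
Token 4: literal('Y'). Output: "BIIY"
Token 5: literal('Y'). Output: "BIIYY"
Token 6: backref(off=3, len=6) (overlapping!). Copied 'IYYIYY' from pos 2. Output: "BIIYYIYYIYY"
Token 7: backref(off=5, len=3). Copied 'YYI' from pos 6. Output: "BIIYYIYYIYYYYI"
Token 8: backref(off=8, len=2). Copied 'YY' from pos 6. Output: "BIIYYIYYIYYYYIYY"
Token 9: backref(off=8, len=7). Copied 'IYYYYIY' from pos 8. Output: "BIIYYIYYIYYYYIYYIYYYYIY"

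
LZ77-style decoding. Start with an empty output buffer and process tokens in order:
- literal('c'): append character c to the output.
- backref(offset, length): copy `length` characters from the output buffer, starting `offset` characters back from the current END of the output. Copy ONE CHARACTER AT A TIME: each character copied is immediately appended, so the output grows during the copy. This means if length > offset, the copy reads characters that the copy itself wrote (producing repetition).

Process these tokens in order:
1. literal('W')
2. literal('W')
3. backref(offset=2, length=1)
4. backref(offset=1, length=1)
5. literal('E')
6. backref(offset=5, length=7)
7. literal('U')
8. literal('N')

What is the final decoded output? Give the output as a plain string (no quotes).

Token 1: literal('W'). Output: "W"
Token 2: literal('W'). Output: "WW"
Token 3: backref(off=2, len=1). Copied 'W' from pos 0. Output: "WWW"
Token 4: backref(off=1, len=1). Copied 'W' from pos 2. Output: "WWWW"
Token 5: literal('E'). Output: "WWWWE"
Token 6: backref(off=5, len=7) (overlapping!). Copied 'WWWWEWW' from pos 0. Output: "WWWWEWWWWEWW"
Token 7: literal('U'). Output: "WWWWEWWWWEWWU"
Token 8: literal('N'). Output: "WWWWEWWWWEWWUN"

Answer: WWWWEWWWWEWWUN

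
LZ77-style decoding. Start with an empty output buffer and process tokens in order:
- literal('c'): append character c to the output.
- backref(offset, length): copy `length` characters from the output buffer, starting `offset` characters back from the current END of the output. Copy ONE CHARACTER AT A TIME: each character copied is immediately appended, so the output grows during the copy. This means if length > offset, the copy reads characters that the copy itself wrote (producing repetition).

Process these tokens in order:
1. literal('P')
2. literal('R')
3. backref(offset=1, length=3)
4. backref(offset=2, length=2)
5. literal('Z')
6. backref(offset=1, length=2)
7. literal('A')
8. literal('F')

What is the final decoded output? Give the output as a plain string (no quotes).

Answer: PRRRRRRZZZAF

Derivation:
Token 1: literal('P'). Output: "P"
Token 2: literal('R'). Output: "PR"
Token 3: backref(off=1, len=3) (overlapping!). Copied 'RRR' from pos 1. Output: "PRRRR"
Token 4: backref(off=2, len=2). Copied 'RR' from pos 3. Output: "PRRRRRR"
Token 5: literal('Z'). Output: "PRRRRRRZ"
Token 6: backref(off=1, len=2) (overlapping!). Copied 'ZZ' from pos 7. Output: "PRRRRRRZZZ"
Token 7: literal('A'). Output: "PRRRRRRZZZA"
Token 8: literal('F'). Output: "PRRRRRRZZZAF"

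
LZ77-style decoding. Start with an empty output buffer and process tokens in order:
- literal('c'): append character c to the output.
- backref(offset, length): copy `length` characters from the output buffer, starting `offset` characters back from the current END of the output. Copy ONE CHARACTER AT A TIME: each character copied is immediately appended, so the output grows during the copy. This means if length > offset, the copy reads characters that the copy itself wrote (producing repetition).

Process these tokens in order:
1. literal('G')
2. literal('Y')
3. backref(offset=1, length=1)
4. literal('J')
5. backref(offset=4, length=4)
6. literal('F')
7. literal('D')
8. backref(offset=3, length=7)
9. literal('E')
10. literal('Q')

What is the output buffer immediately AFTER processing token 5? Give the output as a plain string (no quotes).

Token 1: literal('G'). Output: "G"
Token 2: literal('Y'). Output: "GY"
Token 3: backref(off=1, len=1). Copied 'Y' from pos 1. Output: "GYY"
Token 4: literal('J'). Output: "GYYJ"
Token 5: backref(off=4, len=4). Copied 'GYYJ' from pos 0. Output: "GYYJGYYJ"

Answer: GYYJGYYJ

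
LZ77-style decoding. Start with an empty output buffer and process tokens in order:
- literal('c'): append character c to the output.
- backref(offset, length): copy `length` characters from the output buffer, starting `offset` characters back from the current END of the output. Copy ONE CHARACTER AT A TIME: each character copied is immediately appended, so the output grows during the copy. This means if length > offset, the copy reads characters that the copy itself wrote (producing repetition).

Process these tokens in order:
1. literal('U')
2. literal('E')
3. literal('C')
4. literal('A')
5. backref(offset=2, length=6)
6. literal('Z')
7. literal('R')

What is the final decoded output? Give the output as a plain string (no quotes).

Answer: UECACACACAZR

Derivation:
Token 1: literal('U'). Output: "U"
Token 2: literal('E'). Output: "UE"
Token 3: literal('C'). Output: "UEC"
Token 4: literal('A'). Output: "UECA"
Token 5: backref(off=2, len=6) (overlapping!). Copied 'CACACA' from pos 2. Output: "UECACACACA"
Token 6: literal('Z'). Output: "UECACACACAZ"
Token 7: literal('R'). Output: "UECACACACAZR"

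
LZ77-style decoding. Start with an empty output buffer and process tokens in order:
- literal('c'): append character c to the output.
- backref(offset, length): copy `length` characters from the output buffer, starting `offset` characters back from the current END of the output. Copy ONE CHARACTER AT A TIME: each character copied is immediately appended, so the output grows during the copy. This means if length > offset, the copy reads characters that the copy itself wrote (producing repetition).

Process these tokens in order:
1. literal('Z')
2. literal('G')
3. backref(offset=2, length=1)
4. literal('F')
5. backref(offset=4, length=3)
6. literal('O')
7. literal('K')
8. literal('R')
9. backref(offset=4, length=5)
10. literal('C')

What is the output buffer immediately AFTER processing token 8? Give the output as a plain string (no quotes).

Token 1: literal('Z'). Output: "Z"
Token 2: literal('G'). Output: "ZG"
Token 3: backref(off=2, len=1). Copied 'Z' from pos 0. Output: "ZGZ"
Token 4: literal('F'). Output: "ZGZF"
Token 5: backref(off=4, len=3). Copied 'ZGZ' from pos 0. Output: "ZGZFZGZ"
Token 6: literal('O'). Output: "ZGZFZGZO"
Token 7: literal('K'). Output: "ZGZFZGZOK"
Token 8: literal('R'). Output: "ZGZFZGZOKR"

Answer: ZGZFZGZOKR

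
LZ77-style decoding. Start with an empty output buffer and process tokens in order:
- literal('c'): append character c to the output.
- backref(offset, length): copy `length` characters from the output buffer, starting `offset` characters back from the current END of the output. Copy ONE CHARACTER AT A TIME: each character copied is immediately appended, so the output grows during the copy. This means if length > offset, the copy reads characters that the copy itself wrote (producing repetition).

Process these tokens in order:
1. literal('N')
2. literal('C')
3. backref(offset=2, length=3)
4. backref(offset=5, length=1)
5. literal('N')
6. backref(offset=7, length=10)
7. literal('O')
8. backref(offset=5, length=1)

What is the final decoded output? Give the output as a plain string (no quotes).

Answer: NCNCNNNNCNCNNNNCNON

Derivation:
Token 1: literal('N'). Output: "N"
Token 2: literal('C'). Output: "NC"
Token 3: backref(off=2, len=3) (overlapping!). Copied 'NCN' from pos 0. Output: "NCNCN"
Token 4: backref(off=5, len=1). Copied 'N' from pos 0. Output: "NCNCNN"
Token 5: literal('N'). Output: "NCNCNNN"
Token 6: backref(off=7, len=10) (overlapping!). Copied 'NCNCNNNNCN' from pos 0. Output: "NCNCNNNNCNCNNNNCN"
Token 7: literal('O'). Output: "NCNCNNNNCNCNNNNCNO"
Token 8: backref(off=5, len=1). Copied 'N' from pos 13. Output: "NCNCNNNNCNCNNNNCNON"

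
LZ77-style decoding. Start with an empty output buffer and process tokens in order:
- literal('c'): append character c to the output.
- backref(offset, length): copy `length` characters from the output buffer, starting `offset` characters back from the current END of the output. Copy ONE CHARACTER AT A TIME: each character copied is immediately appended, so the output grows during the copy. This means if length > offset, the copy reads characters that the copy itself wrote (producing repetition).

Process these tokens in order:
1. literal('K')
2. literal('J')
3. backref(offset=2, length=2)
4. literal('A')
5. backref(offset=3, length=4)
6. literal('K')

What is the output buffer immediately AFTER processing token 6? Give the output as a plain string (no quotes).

Token 1: literal('K'). Output: "K"
Token 2: literal('J'). Output: "KJ"
Token 3: backref(off=2, len=2). Copied 'KJ' from pos 0. Output: "KJKJ"
Token 4: literal('A'). Output: "KJKJA"
Token 5: backref(off=3, len=4) (overlapping!). Copied 'KJAK' from pos 2. Output: "KJKJAKJAK"
Token 6: literal('K'). Output: "KJKJAKJAKK"

Answer: KJKJAKJAKK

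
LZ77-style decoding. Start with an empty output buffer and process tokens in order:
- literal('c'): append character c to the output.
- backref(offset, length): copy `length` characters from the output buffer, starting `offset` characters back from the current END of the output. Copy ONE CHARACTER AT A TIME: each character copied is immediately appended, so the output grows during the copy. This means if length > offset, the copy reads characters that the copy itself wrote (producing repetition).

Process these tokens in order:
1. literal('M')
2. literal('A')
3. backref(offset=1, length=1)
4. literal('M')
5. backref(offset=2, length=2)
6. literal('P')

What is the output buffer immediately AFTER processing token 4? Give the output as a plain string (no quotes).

Token 1: literal('M'). Output: "M"
Token 2: literal('A'). Output: "MA"
Token 3: backref(off=1, len=1). Copied 'A' from pos 1. Output: "MAA"
Token 4: literal('M'). Output: "MAAM"

Answer: MAAM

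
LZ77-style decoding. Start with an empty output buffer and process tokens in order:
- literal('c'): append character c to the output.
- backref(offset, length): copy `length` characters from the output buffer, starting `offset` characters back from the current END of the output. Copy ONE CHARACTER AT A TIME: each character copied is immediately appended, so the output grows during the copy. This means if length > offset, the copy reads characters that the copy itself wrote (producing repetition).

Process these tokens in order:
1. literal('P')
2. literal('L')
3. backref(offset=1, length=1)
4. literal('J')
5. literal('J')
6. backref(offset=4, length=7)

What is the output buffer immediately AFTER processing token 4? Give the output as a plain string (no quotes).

Token 1: literal('P'). Output: "P"
Token 2: literal('L'). Output: "PL"
Token 3: backref(off=1, len=1). Copied 'L' from pos 1. Output: "PLL"
Token 4: literal('J'). Output: "PLLJ"

Answer: PLLJ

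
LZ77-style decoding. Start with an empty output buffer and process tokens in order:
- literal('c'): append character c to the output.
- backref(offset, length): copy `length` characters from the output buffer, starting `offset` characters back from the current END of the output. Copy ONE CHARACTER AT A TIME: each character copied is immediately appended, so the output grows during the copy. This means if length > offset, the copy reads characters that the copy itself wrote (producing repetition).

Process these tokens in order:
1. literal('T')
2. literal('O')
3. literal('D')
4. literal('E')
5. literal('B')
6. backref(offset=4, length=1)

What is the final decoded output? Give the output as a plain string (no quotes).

Token 1: literal('T'). Output: "T"
Token 2: literal('O'). Output: "TO"
Token 3: literal('D'). Output: "TOD"
Token 4: literal('E'). Output: "TODE"
Token 5: literal('B'). Output: "TODEB"
Token 6: backref(off=4, len=1). Copied 'O' from pos 1. Output: "TODEBO"

Answer: TODEBO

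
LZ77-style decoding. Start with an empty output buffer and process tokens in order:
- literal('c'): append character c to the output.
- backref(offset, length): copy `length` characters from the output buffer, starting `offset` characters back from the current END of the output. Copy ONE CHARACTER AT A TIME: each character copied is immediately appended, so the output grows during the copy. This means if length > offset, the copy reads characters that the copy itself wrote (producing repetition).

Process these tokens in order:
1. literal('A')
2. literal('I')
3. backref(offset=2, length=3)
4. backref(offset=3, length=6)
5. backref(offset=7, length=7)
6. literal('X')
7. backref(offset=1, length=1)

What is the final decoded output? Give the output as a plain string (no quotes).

Answer: AIAIAAIAAIAAAIAAIAXX

Derivation:
Token 1: literal('A'). Output: "A"
Token 2: literal('I'). Output: "AI"
Token 3: backref(off=2, len=3) (overlapping!). Copied 'AIA' from pos 0. Output: "AIAIA"
Token 4: backref(off=3, len=6) (overlapping!). Copied 'AIAAIA' from pos 2. Output: "AIAIAAIAAIA"
Token 5: backref(off=7, len=7). Copied 'AAIAAIA' from pos 4. Output: "AIAIAAIAAIAAAIAAIA"
Token 6: literal('X'). Output: "AIAIAAIAAIAAAIAAIAX"
Token 7: backref(off=1, len=1). Copied 'X' from pos 18. Output: "AIAIAAIAAIAAAIAAIAXX"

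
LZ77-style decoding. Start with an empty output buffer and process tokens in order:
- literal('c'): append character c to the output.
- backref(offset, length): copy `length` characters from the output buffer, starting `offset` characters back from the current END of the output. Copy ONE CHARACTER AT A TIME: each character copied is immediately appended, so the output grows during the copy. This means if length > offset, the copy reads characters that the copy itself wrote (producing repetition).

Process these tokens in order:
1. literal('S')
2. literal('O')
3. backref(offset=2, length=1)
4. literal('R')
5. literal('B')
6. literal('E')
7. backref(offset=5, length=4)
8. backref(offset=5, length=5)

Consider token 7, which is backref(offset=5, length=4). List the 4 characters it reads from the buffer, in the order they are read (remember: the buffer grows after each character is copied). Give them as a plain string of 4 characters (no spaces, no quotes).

Token 1: literal('S'). Output: "S"
Token 2: literal('O'). Output: "SO"
Token 3: backref(off=2, len=1). Copied 'S' from pos 0. Output: "SOS"
Token 4: literal('R'). Output: "SOSR"
Token 5: literal('B'). Output: "SOSRB"
Token 6: literal('E'). Output: "SOSRBE"
Token 7: backref(off=5, len=4). Buffer before: "SOSRBE" (len 6)
  byte 1: read out[1]='O', append. Buffer now: "SOSRBEO"
  byte 2: read out[2]='S', append. Buffer now: "SOSRBEOS"
  byte 3: read out[3]='R', append. Buffer now: "SOSRBEOSR"
  byte 4: read out[4]='B', append. Buffer now: "SOSRBEOSRB"

Answer: OSRB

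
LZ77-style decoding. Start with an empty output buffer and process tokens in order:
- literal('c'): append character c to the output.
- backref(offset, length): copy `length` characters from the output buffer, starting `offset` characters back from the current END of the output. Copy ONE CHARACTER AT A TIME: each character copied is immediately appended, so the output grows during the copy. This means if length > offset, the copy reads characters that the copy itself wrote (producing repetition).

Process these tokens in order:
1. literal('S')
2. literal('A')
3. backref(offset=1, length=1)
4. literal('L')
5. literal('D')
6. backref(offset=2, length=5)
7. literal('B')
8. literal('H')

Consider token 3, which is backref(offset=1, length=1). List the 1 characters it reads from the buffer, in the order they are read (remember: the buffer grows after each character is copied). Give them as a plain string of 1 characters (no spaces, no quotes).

Token 1: literal('S'). Output: "S"
Token 2: literal('A'). Output: "SA"
Token 3: backref(off=1, len=1). Buffer before: "SA" (len 2)
  byte 1: read out[1]='A', append. Buffer now: "SAA"

Answer: A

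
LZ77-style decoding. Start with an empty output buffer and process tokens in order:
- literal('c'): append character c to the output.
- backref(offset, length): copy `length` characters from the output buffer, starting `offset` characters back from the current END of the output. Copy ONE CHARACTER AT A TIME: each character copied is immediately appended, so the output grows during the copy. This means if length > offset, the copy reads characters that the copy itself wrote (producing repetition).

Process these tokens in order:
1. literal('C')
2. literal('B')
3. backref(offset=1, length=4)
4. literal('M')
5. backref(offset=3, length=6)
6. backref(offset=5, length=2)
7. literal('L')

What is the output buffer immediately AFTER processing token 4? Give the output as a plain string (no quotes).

Token 1: literal('C'). Output: "C"
Token 2: literal('B'). Output: "CB"
Token 3: backref(off=1, len=4) (overlapping!). Copied 'BBBB' from pos 1. Output: "CBBBBB"
Token 4: literal('M'). Output: "CBBBBBM"

Answer: CBBBBBM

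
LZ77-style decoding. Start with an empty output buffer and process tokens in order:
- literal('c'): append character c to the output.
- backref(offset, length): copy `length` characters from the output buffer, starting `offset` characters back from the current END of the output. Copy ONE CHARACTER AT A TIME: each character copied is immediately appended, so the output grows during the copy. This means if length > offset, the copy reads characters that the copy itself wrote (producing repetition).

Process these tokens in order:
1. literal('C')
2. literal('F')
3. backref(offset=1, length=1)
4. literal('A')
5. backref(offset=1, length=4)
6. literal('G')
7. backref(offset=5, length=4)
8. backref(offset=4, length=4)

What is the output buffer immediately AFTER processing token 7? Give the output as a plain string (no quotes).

Token 1: literal('C'). Output: "C"
Token 2: literal('F'). Output: "CF"
Token 3: backref(off=1, len=1). Copied 'F' from pos 1. Output: "CFF"
Token 4: literal('A'). Output: "CFFA"
Token 5: backref(off=1, len=4) (overlapping!). Copied 'AAAA' from pos 3. Output: "CFFAAAAA"
Token 6: literal('G'). Output: "CFFAAAAAG"
Token 7: backref(off=5, len=4). Copied 'AAAA' from pos 4. Output: "CFFAAAAAGAAAA"

Answer: CFFAAAAAGAAAA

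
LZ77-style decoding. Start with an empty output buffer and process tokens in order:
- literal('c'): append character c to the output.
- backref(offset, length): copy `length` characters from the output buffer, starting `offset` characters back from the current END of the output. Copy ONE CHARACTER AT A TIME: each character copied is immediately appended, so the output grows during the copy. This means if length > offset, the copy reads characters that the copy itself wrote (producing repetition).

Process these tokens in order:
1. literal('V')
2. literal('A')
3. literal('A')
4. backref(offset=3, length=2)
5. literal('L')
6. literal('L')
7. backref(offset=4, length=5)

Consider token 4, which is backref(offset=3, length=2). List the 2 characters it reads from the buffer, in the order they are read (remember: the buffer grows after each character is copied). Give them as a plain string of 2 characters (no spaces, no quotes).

Answer: VA

Derivation:
Token 1: literal('V'). Output: "V"
Token 2: literal('A'). Output: "VA"
Token 3: literal('A'). Output: "VAA"
Token 4: backref(off=3, len=2). Buffer before: "VAA" (len 3)
  byte 1: read out[0]='V', append. Buffer now: "VAAV"
  byte 2: read out[1]='A', append. Buffer now: "VAAVA"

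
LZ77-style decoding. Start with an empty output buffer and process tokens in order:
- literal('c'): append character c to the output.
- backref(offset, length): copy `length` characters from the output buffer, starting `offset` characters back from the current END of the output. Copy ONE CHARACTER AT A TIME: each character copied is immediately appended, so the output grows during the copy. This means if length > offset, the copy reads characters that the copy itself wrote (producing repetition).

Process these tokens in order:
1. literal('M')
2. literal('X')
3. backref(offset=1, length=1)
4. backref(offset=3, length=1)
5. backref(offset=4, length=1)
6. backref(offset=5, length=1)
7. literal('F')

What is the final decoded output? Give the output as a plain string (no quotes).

Token 1: literal('M'). Output: "M"
Token 2: literal('X'). Output: "MX"
Token 3: backref(off=1, len=1). Copied 'X' from pos 1. Output: "MXX"
Token 4: backref(off=3, len=1). Copied 'M' from pos 0. Output: "MXXM"
Token 5: backref(off=4, len=1). Copied 'M' from pos 0. Output: "MXXMM"
Token 6: backref(off=5, len=1). Copied 'M' from pos 0. Output: "MXXMMM"
Token 7: literal('F'). Output: "MXXMMMF"

Answer: MXXMMMF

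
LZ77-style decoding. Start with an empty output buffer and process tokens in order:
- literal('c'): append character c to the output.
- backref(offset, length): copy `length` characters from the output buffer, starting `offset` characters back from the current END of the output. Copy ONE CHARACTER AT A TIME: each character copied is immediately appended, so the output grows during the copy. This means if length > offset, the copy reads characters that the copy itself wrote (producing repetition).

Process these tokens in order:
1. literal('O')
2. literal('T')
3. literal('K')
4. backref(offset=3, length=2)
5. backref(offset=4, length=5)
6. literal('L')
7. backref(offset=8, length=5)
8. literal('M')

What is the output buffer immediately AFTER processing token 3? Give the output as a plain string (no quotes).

Answer: OTK

Derivation:
Token 1: literal('O'). Output: "O"
Token 2: literal('T'). Output: "OT"
Token 3: literal('K'). Output: "OTK"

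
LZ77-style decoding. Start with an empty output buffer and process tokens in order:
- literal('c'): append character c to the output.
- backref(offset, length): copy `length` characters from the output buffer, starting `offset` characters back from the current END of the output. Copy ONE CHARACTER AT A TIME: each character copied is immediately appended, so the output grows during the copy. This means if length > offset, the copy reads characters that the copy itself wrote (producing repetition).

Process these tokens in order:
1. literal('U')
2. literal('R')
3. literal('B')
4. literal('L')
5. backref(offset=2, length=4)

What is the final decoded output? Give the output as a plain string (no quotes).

Token 1: literal('U'). Output: "U"
Token 2: literal('R'). Output: "UR"
Token 3: literal('B'). Output: "URB"
Token 4: literal('L'). Output: "URBL"
Token 5: backref(off=2, len=4) (overlapping!). Copied 'BLBL' from pos 2. Output: "URBLBLBL"

Answer: URBLBLBL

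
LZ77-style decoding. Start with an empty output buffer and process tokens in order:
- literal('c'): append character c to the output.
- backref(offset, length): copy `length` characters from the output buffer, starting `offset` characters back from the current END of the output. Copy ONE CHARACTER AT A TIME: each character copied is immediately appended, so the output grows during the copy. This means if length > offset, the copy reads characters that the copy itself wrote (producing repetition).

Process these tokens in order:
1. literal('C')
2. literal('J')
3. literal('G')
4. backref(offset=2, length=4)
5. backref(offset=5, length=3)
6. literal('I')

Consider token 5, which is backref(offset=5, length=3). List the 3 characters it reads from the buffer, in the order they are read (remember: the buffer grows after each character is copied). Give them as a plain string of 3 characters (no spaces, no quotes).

Token 1: literal('C'). Output: "C"
Token 2: literal('J'). Output: "CJ"
Token 3: literal('G'). Output: "CJG"
Token 4: backref(off=2, len=4) (overlapping!). Copied 'JGJG' from pos 1. Output: "CJGJGJG"
Token 5: backref(off=5, len=3). Buffer before: "CJGJGJG" (len 7)
  byte 1: read out[2]='G', append. Buffer now: "CJGJGJGG"
  byte 2: read out[3]='J', append. Buffer now: "CJGJGJGGJ"
  byte 3: read out[4]='G', append. Buffer now: "CJGJGJGGJG"

Answer: GJG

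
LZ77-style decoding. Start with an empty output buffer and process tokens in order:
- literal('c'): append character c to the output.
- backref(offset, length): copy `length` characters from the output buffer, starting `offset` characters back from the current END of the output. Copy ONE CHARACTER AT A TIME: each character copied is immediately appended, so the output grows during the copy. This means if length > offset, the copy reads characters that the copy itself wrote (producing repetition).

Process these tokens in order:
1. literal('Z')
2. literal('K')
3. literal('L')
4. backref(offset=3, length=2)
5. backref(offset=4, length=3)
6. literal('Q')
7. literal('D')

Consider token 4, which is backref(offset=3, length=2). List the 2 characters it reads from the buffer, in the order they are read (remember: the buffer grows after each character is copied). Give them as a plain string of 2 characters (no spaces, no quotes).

Answer: ZK

Derivation:
Token 1: literal('Z'). Output: "Z"
Token 2: literal('K'). Output: "ZK"
Token 3: literal('L'). Output: "ZKL"
Token 4: backref(off=3, len=2). Buffer before: "ZKL" (len 3)
  byte 1: read out[0]='Z', append. Buffer now: "ZKLZ"
  byte 2: read out[1]='K', append. Buffer now: "ZKLZK"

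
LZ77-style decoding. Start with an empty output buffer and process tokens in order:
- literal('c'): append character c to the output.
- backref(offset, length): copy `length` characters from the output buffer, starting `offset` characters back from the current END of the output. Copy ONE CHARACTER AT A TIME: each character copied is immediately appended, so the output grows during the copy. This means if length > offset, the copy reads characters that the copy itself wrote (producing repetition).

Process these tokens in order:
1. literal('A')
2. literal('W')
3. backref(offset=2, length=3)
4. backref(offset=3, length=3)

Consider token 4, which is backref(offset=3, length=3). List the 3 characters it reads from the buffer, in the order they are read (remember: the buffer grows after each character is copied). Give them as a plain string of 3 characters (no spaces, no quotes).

Token 1: literal('A'). Output: "A"
Token 2: literal('W'). Output: "AW"
Token 3: backref(off=2, len=3) (overlapping!). Copied 'AWA' from pos 0. Output: "AWAWA"
Token 4: backref(off=3, len=3). Buffer before: "AWAWA" (len 5)
  byte 1: read out[2]='A', append. Buffer now: "AWAWAA"
  byte 2: read out[3]='W', append. Buffer now: "AWAWAAW"
  byte 3: read out[4]='A', append. Buffer now: "AWAWAAWA"

Answer: AWA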